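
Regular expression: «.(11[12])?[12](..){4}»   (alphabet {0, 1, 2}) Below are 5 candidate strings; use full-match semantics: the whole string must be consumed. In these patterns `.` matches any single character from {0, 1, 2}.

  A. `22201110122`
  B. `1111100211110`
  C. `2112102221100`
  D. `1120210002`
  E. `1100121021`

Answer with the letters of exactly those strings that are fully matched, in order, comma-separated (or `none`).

A → no match
B → match
C → match
D → match
E → match

B, C, D, E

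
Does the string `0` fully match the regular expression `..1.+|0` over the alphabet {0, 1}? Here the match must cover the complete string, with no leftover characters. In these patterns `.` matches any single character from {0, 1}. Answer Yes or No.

Yes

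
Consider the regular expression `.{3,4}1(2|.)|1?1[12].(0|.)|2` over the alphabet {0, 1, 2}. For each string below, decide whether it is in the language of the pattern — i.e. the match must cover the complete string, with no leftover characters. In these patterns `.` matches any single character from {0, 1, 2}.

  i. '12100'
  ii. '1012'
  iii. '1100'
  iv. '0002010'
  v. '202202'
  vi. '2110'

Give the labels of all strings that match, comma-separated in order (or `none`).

i → no match
ii → no match
iii → match
iv → no match
v → no match
vi → no match

iii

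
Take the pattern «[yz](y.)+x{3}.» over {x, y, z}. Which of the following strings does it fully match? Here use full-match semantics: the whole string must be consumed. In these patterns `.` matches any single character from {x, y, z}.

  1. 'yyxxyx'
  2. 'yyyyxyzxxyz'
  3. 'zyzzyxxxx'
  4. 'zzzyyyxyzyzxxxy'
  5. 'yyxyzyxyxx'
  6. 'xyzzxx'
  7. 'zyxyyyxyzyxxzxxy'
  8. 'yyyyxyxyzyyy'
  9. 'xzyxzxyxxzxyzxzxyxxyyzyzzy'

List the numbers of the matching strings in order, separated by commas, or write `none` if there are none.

none

1 → no match
2 → no match
3 → no match
4 → no match
5 → no match
6 → no match
7 → no match
8 → no match
9 → no match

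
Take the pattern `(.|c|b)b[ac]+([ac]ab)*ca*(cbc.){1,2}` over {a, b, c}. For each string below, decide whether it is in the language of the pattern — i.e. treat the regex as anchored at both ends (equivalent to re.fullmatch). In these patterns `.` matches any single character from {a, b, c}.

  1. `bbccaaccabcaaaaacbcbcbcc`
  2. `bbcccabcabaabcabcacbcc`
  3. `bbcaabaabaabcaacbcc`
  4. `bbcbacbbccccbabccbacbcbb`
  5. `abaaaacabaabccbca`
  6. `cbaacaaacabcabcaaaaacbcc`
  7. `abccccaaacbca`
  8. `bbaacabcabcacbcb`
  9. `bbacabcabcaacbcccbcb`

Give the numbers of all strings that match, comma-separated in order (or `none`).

1 → match
2 → match
3 → match
4 → no match
5 → match
6 → match
7 → match
8 → match
9 → match

1, 2, 3, 5, 6, 7, 8, 9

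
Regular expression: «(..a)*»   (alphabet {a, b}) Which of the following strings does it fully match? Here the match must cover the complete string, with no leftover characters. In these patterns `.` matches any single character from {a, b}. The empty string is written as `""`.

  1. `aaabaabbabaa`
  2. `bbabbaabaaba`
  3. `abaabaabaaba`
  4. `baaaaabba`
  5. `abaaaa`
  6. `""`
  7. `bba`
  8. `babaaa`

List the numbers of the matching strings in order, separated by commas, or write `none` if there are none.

1, 2, 3, 4, 5, 6, 7

1 → match
2 → match
3 → match
4 → match
5 → match
6 → match
7 → match
8 → no match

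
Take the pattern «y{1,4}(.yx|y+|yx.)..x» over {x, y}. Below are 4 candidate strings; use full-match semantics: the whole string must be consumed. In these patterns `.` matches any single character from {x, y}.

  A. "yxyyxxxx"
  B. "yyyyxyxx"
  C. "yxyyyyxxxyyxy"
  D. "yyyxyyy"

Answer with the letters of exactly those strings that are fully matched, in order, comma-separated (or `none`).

B

A → no match
B → match
C → no match — must end with "x"
D → no match — must end with "x"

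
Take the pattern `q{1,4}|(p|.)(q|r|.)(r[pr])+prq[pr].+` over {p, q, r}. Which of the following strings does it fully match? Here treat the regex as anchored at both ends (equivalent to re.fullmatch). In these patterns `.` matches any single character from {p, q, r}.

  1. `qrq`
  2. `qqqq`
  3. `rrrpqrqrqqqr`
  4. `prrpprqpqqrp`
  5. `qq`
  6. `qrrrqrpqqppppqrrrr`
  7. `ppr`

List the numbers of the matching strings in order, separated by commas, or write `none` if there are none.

2, 4, 5

1 → no match
2 → match
3 → no match
4 → match
5 → match
6 → no match
7 → no match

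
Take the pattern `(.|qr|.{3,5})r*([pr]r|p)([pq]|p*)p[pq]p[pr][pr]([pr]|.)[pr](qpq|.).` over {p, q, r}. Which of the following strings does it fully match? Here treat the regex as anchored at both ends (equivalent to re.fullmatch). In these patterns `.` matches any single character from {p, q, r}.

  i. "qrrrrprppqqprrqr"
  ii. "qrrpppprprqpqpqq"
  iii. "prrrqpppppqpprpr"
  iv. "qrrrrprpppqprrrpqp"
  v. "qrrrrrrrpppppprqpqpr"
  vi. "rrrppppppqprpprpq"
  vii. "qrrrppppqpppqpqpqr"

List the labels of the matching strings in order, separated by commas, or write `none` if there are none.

iv, vi, vii

i → no match
ii → no match
iii → no match
iv → match
v → no match
vi → match
vii → match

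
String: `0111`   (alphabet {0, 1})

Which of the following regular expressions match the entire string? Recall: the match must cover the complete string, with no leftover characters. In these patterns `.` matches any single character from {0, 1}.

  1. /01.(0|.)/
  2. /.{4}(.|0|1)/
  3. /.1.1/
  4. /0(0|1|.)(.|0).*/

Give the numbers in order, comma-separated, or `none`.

1 → match
2 → no match
3 → match
4 → match

1, 3, 4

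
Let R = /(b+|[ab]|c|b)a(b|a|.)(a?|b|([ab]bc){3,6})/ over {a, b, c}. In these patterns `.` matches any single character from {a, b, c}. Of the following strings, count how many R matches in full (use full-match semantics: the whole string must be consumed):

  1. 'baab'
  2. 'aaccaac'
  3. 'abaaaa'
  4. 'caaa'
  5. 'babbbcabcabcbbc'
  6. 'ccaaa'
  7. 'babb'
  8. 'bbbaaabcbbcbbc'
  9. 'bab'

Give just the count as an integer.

6

1. 'baab' → match
2. 'aaccaac' → no match
3. 'abaaaa' → no match
4. 'caaa' → match
5 → match
6. 'ccaaa' → no match
7. 'babb' → match
8 → match
9. 'bab' → match
Total matched: 6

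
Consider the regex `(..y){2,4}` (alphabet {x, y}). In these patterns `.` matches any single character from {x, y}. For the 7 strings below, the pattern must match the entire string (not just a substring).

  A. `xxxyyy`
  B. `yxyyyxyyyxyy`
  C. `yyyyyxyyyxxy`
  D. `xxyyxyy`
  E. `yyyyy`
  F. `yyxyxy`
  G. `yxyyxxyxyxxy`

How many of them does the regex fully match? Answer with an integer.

A. `xxxyyy` → no match
B. `yxyyyxyyyxyy` → no match
C. `yyyyyxyyyxxy` → no match
D. `xxyyxyy` → no match
E. `yyyyy` → no match
F. `yyxyxy` → no match
G. `yxyyxxyxyxxy` → no match
Total matched: 0

0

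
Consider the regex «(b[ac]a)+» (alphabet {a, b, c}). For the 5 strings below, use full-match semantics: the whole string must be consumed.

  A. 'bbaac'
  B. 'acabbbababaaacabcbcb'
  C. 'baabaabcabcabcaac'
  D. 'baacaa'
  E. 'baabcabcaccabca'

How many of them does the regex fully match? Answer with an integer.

0

A. 'bbaac' → no match — must end with 'a'
B → no match — must start with 'b'
C → no match — must end with 'a'
D. 'baacaa' → no match
E → no match
Total matched: 0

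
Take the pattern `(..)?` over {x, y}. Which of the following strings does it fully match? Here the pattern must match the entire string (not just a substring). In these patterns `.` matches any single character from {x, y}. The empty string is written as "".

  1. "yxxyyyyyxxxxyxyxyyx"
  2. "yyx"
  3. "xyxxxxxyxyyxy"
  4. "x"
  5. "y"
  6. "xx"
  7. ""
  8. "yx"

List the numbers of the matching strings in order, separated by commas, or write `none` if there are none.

6, 7, 8

1 → no match
2 → no match
3 → no match
4 → no match
5 → no match
6 → match
7 → match
8 → match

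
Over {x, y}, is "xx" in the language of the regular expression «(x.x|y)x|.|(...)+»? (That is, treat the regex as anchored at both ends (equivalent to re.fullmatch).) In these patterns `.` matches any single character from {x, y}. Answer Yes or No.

No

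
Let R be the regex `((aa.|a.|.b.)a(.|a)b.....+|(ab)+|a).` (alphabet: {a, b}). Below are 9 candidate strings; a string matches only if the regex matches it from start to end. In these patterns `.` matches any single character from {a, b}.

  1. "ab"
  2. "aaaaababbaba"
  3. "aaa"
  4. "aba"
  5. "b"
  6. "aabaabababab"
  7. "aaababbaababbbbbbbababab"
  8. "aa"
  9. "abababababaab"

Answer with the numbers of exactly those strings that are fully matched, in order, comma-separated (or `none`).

1, 2, 4, 6, 8

1 → match
2 → match
3 → no match
4 → match
5 → no match
6 → match
7 → no match
8 → match
9 → no match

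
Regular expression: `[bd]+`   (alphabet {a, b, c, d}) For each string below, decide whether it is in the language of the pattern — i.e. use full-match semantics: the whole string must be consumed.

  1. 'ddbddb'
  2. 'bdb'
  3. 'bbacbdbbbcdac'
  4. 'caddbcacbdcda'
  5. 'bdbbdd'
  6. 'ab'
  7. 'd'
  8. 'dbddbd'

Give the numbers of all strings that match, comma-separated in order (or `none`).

1, 2, 5, 7, 8

1. 'ddbddb' → match
2. 'bdb' → match
3 → no match
4 → no match
5. 'bdbbdd' → match
6. 'ab' → no match
7. 'd' → match
8. 'dbddbd' → match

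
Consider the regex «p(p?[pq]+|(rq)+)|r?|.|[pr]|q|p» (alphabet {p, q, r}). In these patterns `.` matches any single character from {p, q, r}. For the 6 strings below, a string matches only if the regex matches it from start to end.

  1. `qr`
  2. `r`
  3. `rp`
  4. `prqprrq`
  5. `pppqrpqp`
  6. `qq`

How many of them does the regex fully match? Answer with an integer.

1

1 → no match
2 → match
3 → no match
4 → no match
5 → no match
6 → no match
Total matched: 1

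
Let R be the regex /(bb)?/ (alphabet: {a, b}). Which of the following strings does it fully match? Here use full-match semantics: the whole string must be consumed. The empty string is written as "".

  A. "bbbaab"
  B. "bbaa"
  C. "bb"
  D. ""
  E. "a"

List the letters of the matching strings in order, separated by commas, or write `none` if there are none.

C, D

A. "bbbaab" → no match
B. "bbaa" → no match
C. "bb" → match
D. "" → match
E. "a" → no match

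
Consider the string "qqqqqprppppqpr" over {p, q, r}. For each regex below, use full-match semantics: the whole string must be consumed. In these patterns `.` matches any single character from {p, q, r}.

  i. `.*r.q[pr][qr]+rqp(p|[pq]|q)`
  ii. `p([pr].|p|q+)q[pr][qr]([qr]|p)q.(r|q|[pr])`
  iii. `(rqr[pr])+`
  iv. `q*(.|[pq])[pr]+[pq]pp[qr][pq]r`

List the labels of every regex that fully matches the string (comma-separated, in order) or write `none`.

iv

i → no match
ii → no match — must start with "p"
iii → no match — must start with "rqr"
iv → match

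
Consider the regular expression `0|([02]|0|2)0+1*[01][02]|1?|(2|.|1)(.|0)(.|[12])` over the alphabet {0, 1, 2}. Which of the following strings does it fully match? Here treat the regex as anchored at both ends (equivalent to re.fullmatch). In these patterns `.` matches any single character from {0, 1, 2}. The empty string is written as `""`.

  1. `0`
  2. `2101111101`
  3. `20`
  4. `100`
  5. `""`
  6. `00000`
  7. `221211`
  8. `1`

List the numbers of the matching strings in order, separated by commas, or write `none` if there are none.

1 → match
2 → no match
3 → no match
4 → match
5 → match
6 → match
7 → no match
8 → match

1, 4, 5, 6, 8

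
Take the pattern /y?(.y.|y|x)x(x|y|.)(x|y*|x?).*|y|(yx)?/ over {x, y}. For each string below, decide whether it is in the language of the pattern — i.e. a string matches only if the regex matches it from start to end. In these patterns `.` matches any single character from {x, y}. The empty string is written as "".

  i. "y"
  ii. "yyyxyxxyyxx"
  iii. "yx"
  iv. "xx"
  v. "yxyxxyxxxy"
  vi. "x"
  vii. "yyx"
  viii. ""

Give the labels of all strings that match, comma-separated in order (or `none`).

i → match
ii → match
iii → match
iv → no match
v → match
vi → no match
vii → no match
viii → match

i, ii, iii, v, viii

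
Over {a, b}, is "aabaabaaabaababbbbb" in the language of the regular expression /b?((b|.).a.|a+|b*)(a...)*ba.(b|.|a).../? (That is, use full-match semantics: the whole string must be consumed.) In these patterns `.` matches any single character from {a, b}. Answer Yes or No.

Yes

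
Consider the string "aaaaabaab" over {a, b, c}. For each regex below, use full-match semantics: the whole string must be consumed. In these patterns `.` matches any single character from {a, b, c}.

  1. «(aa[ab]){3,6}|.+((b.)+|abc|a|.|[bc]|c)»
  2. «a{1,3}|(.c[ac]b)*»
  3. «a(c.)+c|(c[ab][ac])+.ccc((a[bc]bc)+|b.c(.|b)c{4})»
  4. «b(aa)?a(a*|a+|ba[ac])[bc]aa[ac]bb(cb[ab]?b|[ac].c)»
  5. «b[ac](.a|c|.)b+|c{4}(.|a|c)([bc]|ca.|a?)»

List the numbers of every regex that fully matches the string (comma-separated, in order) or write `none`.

1

1 → match
2 → no match
3 → no match
4 → no match — must start with "b"
5 → no match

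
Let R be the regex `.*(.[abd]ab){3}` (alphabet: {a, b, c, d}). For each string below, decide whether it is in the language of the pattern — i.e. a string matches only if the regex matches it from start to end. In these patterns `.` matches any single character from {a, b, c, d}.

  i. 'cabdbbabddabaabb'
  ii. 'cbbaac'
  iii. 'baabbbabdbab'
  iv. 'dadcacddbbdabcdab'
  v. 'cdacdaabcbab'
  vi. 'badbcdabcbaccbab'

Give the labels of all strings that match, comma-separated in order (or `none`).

i → no match — must end with 'ab'
ii → no match — must end with 'ab'
iii → match
iv → no match
v → no match
vi → no match

iii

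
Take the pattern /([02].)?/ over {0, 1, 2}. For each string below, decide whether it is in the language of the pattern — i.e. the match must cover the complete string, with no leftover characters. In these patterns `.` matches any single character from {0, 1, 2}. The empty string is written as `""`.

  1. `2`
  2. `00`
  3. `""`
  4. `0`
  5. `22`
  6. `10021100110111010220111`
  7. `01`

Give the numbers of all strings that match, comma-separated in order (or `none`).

1. `2` → no match
2. `00` → match
3. `""` → match
4. `0` → no match
5. `22` → match
6 → no match
7. `01` → match

2, 3, 5, 7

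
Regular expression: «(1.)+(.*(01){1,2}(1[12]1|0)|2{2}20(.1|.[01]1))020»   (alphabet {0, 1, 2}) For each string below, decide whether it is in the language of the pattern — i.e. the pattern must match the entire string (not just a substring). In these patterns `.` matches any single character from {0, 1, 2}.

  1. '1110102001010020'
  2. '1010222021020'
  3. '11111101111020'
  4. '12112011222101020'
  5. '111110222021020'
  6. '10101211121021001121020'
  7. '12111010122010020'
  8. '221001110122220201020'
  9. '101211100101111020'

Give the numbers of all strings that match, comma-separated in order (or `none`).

1, 2, 3, 5, 6, 7, 9

1 → match
2 → match
3 → match
4 → no match
5 → match
6 → match
7 → match
8 → no match — must start with '1'
9 → match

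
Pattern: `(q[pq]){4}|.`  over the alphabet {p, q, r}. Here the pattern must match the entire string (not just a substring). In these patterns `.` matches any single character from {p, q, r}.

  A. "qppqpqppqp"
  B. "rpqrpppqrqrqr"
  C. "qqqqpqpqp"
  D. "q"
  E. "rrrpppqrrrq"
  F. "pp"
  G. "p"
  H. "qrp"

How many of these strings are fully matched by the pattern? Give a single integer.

A → no match
B → no match
C → no match
D → match
E → no match
F → no match
G → match
H → no match
Total matched: 2

2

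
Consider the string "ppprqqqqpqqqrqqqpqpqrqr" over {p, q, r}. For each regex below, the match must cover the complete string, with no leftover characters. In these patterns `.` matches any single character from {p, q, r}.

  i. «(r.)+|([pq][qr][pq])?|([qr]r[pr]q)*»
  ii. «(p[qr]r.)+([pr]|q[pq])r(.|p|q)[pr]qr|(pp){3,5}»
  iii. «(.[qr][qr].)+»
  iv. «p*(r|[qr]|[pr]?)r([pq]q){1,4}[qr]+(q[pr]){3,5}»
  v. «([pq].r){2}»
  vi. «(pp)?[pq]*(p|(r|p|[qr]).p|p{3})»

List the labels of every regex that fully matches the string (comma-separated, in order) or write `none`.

i → no match
ii → no match
iii → no match
iv → match
v → no match
vi → no match — must end with "p"

iv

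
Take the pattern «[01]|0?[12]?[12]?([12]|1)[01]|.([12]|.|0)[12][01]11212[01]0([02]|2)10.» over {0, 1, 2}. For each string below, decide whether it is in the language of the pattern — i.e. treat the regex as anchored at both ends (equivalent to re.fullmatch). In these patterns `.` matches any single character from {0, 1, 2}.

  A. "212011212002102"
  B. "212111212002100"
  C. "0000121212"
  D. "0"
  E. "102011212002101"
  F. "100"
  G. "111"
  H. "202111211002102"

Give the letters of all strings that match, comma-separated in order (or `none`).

A, B, D, E, G

A → match
B → match
C → no match
D → match
E → match
F → no match
G → match
H → no match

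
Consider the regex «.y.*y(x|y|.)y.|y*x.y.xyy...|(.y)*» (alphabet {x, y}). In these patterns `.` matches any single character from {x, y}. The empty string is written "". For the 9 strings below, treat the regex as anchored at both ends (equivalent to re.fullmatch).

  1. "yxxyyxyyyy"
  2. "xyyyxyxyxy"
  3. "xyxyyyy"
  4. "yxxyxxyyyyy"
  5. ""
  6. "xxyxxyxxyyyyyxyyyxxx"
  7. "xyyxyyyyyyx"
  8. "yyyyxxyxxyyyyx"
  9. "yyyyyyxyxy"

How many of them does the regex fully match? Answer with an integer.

7

1. "yxxyyxyyyy" → no match
2. "xyyyxyxyxy" → match
3. "xyxyyyy" → match
4. "yxxyxxyyyyy" → match
5. "" → match
6 → no match
7. "xyyxyyyyyyx" → match
8 → match
9. "yyyyyyxyxy" → match
Total matched: 7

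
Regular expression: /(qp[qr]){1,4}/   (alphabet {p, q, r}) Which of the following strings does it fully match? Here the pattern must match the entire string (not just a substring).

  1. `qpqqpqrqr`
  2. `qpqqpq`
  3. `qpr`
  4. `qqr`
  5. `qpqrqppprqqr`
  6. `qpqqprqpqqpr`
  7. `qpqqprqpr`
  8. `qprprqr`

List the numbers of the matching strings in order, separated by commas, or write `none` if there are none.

2, 3, 6, 7

1 → no match
2 → match
3 → match
4 → no match — must start with `qp`
5 → no match
6 → match
7 → match
8 → no match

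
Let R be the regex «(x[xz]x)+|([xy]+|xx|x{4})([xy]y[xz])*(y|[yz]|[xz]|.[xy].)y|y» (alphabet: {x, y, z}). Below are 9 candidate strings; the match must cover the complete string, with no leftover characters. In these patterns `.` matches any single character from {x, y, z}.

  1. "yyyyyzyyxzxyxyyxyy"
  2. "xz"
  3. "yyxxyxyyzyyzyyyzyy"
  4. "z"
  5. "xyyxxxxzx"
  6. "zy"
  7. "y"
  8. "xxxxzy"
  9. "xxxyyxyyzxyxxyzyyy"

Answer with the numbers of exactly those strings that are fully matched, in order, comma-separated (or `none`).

7, 8

1 → no match
2 → no match
3 → no match
4 → no match
5 → no match
6 → no match
7 → match
8 → match
9 → no match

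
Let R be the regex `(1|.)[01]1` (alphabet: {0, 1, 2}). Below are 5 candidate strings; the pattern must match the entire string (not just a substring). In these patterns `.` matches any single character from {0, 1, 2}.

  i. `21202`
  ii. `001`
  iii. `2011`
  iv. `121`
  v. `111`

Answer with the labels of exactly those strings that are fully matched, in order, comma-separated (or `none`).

i → no match — must end with `1`
ii → match
iii → no match
iv → no match
v → match

ii, v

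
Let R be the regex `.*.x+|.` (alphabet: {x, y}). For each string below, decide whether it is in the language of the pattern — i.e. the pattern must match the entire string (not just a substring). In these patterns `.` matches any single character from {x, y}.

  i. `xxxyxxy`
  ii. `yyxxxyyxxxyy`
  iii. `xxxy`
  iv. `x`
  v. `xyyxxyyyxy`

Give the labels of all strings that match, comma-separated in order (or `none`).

i → no match
ii → no match
iii → no match
iv → match
v → no match

iv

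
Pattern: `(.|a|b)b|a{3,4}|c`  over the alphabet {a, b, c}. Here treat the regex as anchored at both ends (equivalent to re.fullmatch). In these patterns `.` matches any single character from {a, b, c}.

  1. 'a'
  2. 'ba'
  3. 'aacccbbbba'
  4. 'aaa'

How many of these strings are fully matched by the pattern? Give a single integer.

1

1. 'a' → no match
2. 'ba' → no match
3. 'aacccbbbba' → no match
4. 'aaa' → match
Total matched: 1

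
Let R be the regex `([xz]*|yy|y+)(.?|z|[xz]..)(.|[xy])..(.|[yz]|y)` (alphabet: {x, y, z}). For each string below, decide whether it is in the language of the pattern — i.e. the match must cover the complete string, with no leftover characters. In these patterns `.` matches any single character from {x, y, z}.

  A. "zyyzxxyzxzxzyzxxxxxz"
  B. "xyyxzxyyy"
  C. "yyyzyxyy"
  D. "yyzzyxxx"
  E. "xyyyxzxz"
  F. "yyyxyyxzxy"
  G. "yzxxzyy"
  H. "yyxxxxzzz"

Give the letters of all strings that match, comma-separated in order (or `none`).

C, F, H

A → no match
B → no match
C → match
D → no match
E → no match
F → match
G → no match
H → match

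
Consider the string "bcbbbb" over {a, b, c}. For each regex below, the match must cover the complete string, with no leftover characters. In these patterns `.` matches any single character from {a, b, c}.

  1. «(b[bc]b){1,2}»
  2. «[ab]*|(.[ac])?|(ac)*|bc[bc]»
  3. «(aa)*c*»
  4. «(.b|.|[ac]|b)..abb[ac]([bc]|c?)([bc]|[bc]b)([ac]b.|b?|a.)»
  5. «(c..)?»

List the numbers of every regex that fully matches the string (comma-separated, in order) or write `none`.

1

1 → match
2 → no match
3 → no match
4 → no match
5 → no match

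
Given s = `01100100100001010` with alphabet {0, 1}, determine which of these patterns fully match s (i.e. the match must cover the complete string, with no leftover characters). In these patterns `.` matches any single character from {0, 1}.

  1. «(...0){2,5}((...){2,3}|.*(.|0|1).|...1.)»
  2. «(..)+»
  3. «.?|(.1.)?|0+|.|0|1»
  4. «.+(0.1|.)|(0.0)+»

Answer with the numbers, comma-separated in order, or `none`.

1 → match
2 → no match
3 → no match
4 → match

1, 4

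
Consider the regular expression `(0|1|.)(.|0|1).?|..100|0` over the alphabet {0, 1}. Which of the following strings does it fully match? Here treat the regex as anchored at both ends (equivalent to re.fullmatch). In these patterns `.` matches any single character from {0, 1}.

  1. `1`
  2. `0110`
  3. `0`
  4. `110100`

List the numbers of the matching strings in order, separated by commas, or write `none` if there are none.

1. `1` → no match
2. `0110` → no match
3. `0` → match
4. `110100` → no match

3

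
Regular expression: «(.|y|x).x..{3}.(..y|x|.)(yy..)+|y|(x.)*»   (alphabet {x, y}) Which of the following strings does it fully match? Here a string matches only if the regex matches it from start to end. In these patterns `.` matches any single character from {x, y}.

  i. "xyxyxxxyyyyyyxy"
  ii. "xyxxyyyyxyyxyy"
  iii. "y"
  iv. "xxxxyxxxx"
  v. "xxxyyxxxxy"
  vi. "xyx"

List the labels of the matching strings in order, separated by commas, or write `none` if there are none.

i, iii

i → match
ii → no match
iii → match
iv → no match
v → no match
vi → no match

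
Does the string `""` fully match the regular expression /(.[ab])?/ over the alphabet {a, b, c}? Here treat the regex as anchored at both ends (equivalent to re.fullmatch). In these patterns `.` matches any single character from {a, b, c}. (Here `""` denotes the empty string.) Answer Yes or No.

Yes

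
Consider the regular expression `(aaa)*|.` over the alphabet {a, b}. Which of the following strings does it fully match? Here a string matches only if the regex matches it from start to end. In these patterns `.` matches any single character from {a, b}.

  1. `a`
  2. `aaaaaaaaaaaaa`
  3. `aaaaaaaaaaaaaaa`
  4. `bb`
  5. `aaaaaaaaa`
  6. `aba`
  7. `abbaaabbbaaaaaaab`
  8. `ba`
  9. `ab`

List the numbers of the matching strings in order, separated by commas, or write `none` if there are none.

1, 3, 5

1 → match
2 → no match
3 → match
4 → no match
5 → match
6 → no match
7 → no match
8 → no match
9 → no match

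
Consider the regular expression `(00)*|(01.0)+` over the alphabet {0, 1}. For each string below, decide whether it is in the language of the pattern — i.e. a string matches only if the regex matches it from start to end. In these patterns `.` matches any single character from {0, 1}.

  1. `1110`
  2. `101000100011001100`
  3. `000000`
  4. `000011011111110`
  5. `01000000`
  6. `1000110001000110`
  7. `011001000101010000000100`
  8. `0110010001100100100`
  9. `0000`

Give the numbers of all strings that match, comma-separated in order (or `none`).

3, 9

1 → no match
2 → no match
3 → match
4 → no match
5 → no match
6 → no match
7 → no match
8 → no match
9 → match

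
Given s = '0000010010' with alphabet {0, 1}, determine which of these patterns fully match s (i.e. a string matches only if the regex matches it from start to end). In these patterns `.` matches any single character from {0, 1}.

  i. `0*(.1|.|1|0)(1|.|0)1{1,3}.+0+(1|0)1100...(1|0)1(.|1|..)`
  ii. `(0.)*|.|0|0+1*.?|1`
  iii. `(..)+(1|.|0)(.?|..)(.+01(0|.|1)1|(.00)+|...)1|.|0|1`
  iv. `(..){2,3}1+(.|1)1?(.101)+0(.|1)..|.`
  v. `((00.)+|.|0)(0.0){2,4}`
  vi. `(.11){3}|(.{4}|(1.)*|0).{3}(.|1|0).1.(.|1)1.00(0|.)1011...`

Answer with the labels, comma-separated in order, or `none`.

i → no match
ii → no match
iii → no match
iv → no match
v → match
vi → no match

v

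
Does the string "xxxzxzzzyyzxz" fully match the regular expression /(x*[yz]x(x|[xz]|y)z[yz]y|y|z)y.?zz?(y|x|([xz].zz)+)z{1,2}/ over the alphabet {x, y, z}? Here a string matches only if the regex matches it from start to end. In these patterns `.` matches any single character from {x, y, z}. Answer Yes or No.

Yes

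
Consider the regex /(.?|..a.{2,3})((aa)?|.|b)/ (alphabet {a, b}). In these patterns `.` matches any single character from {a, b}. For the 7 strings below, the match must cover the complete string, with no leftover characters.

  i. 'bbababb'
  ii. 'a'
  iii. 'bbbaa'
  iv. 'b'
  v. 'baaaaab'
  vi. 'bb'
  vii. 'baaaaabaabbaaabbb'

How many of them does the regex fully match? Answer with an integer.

5

i → match
ii → match
iii → no match
iv → match
v → match
vi → match
vii → no match
Total matched: 5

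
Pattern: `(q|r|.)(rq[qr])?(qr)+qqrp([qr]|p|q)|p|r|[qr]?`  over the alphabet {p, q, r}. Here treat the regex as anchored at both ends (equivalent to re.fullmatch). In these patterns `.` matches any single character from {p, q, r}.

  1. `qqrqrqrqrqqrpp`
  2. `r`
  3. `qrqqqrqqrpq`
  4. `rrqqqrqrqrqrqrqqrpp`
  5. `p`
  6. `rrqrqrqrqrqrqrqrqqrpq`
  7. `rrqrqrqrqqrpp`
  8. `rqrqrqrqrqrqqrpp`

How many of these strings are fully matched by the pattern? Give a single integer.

8

1 → match
2 → match
3 → match
4 → match
5 → match
6 → match
7 → match
8 → match
Total matched: 8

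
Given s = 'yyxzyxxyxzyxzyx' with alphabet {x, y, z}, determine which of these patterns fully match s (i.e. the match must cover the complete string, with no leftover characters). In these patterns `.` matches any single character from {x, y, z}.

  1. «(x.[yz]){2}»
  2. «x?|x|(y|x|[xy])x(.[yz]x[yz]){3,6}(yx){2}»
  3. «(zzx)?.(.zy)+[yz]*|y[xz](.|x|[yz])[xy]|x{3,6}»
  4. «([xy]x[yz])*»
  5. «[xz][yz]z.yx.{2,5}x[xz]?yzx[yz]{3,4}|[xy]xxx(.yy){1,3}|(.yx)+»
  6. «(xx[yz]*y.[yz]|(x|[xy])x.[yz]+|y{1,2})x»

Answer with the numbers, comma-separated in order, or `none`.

1 → no match — must start with 'x'
2 → no match
3 → no match
4 → no match
5 → match
6 → no match

5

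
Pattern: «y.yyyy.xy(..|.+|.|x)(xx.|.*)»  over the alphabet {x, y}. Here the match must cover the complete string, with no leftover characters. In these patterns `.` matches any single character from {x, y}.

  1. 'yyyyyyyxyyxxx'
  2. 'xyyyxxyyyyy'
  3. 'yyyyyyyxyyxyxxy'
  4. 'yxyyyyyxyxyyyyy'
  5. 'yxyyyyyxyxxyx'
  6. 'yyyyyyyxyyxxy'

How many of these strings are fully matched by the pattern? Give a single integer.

5

1 → match
2 → no match — must start with 'y'
3 → match
4 → match
5 → match
6 → match
Total matched: 5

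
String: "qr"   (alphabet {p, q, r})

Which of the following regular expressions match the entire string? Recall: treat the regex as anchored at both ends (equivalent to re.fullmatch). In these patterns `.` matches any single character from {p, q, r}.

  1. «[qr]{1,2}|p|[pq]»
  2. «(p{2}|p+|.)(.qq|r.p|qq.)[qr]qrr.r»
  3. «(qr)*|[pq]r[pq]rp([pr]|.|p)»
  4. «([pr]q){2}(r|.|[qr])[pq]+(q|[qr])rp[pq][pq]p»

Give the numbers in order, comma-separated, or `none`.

1, 3

1 → match
2 → no match
3 → match
4 → no match — must end with "p"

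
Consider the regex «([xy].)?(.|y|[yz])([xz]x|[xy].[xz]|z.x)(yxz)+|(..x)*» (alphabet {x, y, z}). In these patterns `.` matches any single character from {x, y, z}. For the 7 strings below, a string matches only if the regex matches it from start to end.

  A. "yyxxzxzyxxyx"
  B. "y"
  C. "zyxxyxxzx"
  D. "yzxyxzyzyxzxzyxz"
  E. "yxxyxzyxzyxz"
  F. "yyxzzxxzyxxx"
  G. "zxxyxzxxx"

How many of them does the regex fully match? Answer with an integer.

A → match
B → no match
C → match
D → no match
E → match
F → no match
G → no match
Total matched: 3

3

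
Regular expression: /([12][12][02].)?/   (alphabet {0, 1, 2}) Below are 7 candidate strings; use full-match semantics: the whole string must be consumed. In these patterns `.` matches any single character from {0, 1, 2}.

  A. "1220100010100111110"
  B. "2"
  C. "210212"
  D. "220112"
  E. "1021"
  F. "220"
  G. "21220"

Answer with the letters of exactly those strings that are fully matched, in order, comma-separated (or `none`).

A → no match
B → no match
C → no match
D → no match
E → no match
F → no match
G → no match

none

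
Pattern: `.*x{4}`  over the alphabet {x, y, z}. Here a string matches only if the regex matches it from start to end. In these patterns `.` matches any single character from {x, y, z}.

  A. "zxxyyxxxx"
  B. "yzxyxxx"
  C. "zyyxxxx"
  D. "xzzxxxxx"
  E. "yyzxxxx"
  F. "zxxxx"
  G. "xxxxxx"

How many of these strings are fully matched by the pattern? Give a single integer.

6

A → match
B → no match
C → match
D → match
E → match
F → match
G → match
Total matched: 6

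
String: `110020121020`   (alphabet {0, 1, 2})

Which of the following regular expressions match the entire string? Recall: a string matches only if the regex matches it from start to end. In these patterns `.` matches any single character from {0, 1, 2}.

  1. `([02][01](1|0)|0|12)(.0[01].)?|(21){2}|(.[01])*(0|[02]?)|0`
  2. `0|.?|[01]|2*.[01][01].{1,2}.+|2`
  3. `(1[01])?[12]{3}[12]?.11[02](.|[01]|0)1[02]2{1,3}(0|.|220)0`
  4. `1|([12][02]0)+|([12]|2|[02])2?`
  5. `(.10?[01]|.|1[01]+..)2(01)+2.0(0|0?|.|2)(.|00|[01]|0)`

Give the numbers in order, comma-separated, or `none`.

2, 5

1 → no match
2 → match
3 → no match
4 → no match
5 → match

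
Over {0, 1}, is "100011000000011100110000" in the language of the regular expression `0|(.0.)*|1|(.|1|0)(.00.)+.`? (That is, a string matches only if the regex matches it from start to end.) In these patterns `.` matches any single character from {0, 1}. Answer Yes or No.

No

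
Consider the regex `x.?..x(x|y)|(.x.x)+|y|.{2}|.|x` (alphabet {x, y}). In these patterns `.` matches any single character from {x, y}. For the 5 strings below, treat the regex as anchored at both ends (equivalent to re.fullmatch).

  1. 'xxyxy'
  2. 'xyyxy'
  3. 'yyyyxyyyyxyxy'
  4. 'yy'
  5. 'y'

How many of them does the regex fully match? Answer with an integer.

4

1 → match
2 → match
3 → no match
4 → match
5 → match
Total matched: 4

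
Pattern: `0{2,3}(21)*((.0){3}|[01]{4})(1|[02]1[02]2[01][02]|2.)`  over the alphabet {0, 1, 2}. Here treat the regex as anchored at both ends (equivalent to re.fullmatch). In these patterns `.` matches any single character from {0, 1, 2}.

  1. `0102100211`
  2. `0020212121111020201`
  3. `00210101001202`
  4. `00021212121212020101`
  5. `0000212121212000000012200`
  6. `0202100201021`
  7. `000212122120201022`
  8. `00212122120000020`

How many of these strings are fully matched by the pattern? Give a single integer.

1

1 → no match
2 → no match
3 → no match
4 → match
5 → no match
6 → no match
7 → no match
8 → no match
Total matched: 1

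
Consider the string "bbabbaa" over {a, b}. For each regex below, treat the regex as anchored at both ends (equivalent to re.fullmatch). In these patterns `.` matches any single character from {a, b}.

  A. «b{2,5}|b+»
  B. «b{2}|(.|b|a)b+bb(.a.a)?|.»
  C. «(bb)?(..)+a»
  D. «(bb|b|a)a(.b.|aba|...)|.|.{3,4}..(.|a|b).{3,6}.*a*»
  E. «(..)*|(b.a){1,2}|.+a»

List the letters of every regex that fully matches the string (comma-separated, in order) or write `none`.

C, E

A → no match — must end with "b"
B → no match
C → match
D → no match
E → match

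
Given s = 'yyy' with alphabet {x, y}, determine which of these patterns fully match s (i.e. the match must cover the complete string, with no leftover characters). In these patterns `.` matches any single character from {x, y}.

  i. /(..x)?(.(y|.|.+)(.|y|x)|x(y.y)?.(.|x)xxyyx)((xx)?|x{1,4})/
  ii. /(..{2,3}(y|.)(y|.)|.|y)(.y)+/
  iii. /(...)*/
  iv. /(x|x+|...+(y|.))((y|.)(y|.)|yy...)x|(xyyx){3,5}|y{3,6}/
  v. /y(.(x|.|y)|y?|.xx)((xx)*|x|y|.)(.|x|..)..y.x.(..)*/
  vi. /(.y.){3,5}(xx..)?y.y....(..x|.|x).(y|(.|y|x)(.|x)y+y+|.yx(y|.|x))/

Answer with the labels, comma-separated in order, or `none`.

i, ii, iii, iv

i → match
ii → match
iii → match
iv → match
v → no match
vi → no match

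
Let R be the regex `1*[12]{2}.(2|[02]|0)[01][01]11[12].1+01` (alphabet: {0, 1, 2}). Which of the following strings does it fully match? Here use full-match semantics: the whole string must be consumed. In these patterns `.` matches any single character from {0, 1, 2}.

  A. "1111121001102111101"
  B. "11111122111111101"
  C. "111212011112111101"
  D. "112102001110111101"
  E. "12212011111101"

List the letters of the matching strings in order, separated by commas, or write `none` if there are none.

B, C, D, E

A → no match
B → match
C → match
D → match
E → match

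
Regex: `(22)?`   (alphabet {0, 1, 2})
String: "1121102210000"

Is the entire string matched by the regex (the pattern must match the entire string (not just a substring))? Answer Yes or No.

No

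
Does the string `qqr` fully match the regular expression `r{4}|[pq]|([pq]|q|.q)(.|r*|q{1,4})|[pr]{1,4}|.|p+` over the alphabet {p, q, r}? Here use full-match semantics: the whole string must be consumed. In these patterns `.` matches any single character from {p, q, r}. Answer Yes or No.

Yes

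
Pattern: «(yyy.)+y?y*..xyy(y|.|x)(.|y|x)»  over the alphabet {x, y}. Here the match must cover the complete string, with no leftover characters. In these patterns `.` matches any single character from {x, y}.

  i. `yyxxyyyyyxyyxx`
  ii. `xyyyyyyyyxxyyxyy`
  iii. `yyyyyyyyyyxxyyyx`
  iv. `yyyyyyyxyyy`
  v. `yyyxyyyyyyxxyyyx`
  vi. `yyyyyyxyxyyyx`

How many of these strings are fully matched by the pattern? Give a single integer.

i → no match — must start with `yyy`
ii → no match — must start with `yyy`
iii → match
iv. `yyyyyyyxyyy` → no match
v → match
vi → match
Total matched: 3

3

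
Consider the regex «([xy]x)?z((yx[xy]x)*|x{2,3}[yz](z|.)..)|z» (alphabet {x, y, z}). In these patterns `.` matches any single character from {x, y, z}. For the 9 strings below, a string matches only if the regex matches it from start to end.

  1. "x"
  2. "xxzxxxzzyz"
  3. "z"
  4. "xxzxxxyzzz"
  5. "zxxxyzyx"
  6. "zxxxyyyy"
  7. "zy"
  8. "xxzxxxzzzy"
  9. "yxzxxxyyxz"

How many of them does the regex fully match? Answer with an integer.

7

1 → no match
2 → match
3 → match
4 → match
5 → match
6 → match
7 → no match
8 → match
9 → match
Total matched: 7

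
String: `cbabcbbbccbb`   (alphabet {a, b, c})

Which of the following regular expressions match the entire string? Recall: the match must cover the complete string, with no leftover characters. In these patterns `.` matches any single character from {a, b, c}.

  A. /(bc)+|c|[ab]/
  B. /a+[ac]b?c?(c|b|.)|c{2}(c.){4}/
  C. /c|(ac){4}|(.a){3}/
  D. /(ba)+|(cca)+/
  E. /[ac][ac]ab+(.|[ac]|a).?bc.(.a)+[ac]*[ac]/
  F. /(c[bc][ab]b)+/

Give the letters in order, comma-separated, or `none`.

F

A → no match
B → no match
C → no match
D → no match
E → no match
F → match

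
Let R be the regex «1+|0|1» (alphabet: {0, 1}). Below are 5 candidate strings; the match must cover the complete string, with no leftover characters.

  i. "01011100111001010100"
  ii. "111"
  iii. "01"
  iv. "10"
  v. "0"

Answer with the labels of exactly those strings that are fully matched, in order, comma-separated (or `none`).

i → no match
ii → match
iii → no match
iv → no match
v → match

ii, v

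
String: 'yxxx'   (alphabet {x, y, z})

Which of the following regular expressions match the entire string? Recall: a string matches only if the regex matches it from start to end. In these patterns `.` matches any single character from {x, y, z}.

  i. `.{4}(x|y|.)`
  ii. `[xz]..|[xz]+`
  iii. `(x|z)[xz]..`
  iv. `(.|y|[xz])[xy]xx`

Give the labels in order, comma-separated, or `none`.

iv

i → no match
ii → no match
iii → no match
iv → match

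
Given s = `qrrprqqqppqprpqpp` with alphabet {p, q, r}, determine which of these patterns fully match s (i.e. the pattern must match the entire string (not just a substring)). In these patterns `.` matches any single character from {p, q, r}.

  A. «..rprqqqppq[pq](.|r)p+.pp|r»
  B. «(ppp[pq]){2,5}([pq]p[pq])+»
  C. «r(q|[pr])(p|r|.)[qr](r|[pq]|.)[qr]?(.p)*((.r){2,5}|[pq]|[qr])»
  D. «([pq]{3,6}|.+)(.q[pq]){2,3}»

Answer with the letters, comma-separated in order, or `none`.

A → match
B → no match — must start with `ppp`
C → no match — must start with `r`
D → no match

A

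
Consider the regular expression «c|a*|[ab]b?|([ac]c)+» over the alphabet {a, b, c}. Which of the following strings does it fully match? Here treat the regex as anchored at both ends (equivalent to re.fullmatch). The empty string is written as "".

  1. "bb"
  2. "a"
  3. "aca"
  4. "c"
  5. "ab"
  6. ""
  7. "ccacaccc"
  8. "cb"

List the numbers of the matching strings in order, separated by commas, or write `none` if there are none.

1, 2, 4, 5, 6, 7

1 → match
2 → match
3 → no match
4 → match
5 → match
6 → match
7 → match
8 → no match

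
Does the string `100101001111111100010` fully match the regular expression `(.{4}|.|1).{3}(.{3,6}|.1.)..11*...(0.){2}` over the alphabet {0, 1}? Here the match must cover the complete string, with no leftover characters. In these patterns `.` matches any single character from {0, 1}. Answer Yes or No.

No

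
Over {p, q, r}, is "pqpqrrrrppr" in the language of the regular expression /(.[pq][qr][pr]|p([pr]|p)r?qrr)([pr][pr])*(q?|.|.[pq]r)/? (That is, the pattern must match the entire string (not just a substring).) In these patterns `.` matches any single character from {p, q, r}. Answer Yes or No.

No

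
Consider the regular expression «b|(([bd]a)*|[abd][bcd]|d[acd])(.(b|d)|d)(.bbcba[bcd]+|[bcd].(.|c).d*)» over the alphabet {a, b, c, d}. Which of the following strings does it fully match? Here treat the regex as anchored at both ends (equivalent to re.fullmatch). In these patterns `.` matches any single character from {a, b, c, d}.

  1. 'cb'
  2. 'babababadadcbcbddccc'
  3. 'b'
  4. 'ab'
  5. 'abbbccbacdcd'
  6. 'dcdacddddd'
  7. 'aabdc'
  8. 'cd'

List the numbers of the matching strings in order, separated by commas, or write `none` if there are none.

3, 6

1 → no match
2 → no match
3 → match
4 → no match
5 → no match
6 → match
7 → no match
8 → no match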